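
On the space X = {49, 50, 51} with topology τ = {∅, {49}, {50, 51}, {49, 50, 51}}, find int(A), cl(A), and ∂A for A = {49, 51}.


int(A) = {49}, cl(A) = {49, 50, 51}, ∂A = {50, 51}.

Closed sets in (X, τ) are complements of opens:
  closed(X, τ) = {∅, {49}, {50, 51}, {49, 50, 51}}.
int(A) = ⋃ {U ∈ τ : U ⊆ A}. Opens contained in A: ∅, {49}.
Taking the union of these: int(A) = {49}.
cl(A) = ⋂ {C closed : A ⊆ C}. Closed sets containing A: {49, 50, 51}.
Intersecting these: cl(A) = {49, 50, 51}.
∂A = cl(A) ∖ int(A) = {49, 50, 51} ∖ {49} = {50, 51}.


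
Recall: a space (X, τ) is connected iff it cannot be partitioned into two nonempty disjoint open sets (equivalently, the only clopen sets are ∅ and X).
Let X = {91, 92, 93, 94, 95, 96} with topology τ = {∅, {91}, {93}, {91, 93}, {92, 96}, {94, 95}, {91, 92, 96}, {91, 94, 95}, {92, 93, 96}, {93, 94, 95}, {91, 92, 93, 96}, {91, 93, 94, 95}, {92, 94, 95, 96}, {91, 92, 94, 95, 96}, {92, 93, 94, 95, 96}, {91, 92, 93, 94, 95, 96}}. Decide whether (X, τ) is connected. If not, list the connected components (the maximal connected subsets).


(X, τ) is disconnected; components = [{91}, {93}, {92, 96}, {94, 95}].

Find clopen sets (U ∈ τ with X ∖ U ∈ τ):
  U = ∅, X ∖ U = {91, 92, 93, 94, 95, 96} — both open, so U is clopen.
  U = {91}, X ∖ U = {92, 93, 94, 95, 96} — both open, so U is clopen.
  U = {93}, X ∖ U = {91, 92, 94, 95, 96} — both open, so U is clopen.
  U = {91, 93}, X ∖ U = {92, 94, 95, 96} — both open, so U is clopen.
  U = {92, 96}, X ∖ U = {91, 93, 94, 95} — both open, so U is clopen.
  U = {94, 95}, X ∖ U = {91, 92, 93, 96} — both open, so U is clopen.
  U = {91, 92, 96}, X ∖ U = {93, 94, 95} — both open, so U is clopen.
  U = {91, 94, 95}, X ∖ U = {92, 93, 96} — both open, so U is clopen.
  U = {92, 93, 96}, X ∖ U = {91, 94, 95} — both open, so U is clopen.
  U = {93, 94, 95}, X ∖ U = {91, 92, 96} — both open, so U is clopen.
  U = {91, 92, 93, 96}, X ∖ U = {94, 95} — both open, so U is clopen.
  U = {91, 93, 94, 95}, X ∖ U = {92, 96} — both open, so U is clopen.
  U = {92, 94, 95, 96}, X ∖ U = {91, 93} — both open, so U is clopen.
  U = {91, 92, 94, 95, 96}, X ∖ U = {93} — both open, so U is clopen.
  U = {92, 93, 94, 95, 96}, X ∖ U = {91} — both open, so U is clopen.
  U = {91, 92, 93, 94, 95, 96}, X ∖ U = ∅ — both open, so U is clopen.
Nontrivial clopen(s) exist: e.g. {91}. So (X, τ) is disconnected.
Compute connected components by grouping points that agree on all clopens:
  component: {91}
  component: {93}
  component: {92, 96}
  component: {94, 95}


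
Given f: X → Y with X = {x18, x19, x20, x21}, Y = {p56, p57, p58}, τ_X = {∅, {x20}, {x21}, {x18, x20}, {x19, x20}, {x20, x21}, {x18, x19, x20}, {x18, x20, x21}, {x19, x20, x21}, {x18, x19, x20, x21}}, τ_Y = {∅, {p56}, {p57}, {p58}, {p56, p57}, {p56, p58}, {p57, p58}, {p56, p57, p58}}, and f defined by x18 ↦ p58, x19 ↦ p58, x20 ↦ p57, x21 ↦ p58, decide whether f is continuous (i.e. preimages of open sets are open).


f is NOT continuous.

Compute f^{-1}(U) for each U ∈ τ_Y:
  U = ∅: f^{-1}(U) = ∅ ∈ τ_X ✓.
  U = {p56}: f^{-1}(U) = ∅ ∈ τ_X ✓.
  U = {p57}: f^{-1}(U) = {x20} ∈ τ_X ✓.
  U = {p58}: f^{-1}(U) = {x18, x19, x21} ∉ τ_X ✗.
  U = {p56, p57}: f^{-1}(U) = {x20} ∈ τ_X ✓.
  U = {p56, p58}: f^{-1}(U) = {x18, x19, x21} ∉ τ_X ✗.
  U = {p57, p58}: f^{-1}(U) = {x18, x19, x20, x21} ∈ τ_X ✓.
  U = {p56, p57, p58}: f^{-1}(U) = {x18, x19, x20, x21} ∈ τ_X ✓.
Found U = {p58} with f^{-1}(U) = {x18, x19, x21} not in τ_X. Therefore f is NOT continuous.


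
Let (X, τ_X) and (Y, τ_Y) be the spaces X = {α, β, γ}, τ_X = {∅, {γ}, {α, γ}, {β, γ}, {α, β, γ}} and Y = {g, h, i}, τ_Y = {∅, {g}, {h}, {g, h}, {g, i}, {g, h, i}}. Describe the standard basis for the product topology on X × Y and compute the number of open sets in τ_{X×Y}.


Basis B = {∅ × ∅, {γ} × {g}, {γ} × {h}, {α, γ} × {g}, {α, γ} × {h}, {β, γ} × {g}, {β, γ} × {h}, {γ} × {g, h}, {γ} × {g, i}, {α, β, γ} × {g}, {α, β, γ} × {h}, {γ} × {g, h, i}, {α, γ} × {g, h}, {α, γ} × {g, i}, {β, γ} × {g, h}, {β, γ} × {g, i}, {α, γ} × {g, h, i}, {α, β, γ} × {g, h}, {α, β, γ} × {g, i}, {β, γ} × {g, h, i}, {α, β, γ} × {g, h, i}}; |τ_{X×Y}| = 70.

Enumerate products U × V with U ∈ τ_X, V ∈ τ_Y (deduplicated):
  ∅ × ∅ = {} (∅)
  {γ} × {g} = {(γ,g)}
  {γ} × {h} = {(γ,h)}
  {α, γ} × {g} = {(α,g), (γ,g)}
  {α, γ} × {h} = {(α,h), (γ,h)}
  {β, γ} × {g} = {(β,g), (γ,g)}
  {β, γ} × {h} = {(β,h), (γ,h)}
  {γ} × {g, h} = {(γ,g), (γ,h)}
  {γ} × {g, i} = {(γ,g), (γ,i)}
  {α, β, γ} × {g} = {(α,g), (β,g), (γ,g)}
  {α, β, γ} × {h} = {(α,h), (β,h), (γ,h)}
  {γ} × {g, h, i} = {(γ,g), (γ,h), (γ,i)}
  {α, γ} × {g, h} = {(α,g), (α,h), (γ,g), (γ,h)}
  {α, γ} × {g, i} = {(α,g), (α,i), (γ,g), (γ,i)}
  {β, γ} × {g, h} = {(β,g), (β,h), (γ,g), (γ,h)}
  {β, γ} × {g, i} = {(β,g), (β,i), (γ,g), (γ,i)}
  {α, γ} × {g, h, i} = {(α,g), (α,h), (α,i), (γ,g), (γ,h), (γ,i)}
  {α, β, γ} × {g, h} = {(α,g), (α,h), (β,g), (β,h), (γ,g), (γ,h)}
  {α, β, γ} × {g, i} = {(α,g), (α,i), (β,g), (β,i), (γ,g), (γ,i)}
  {β, γ} × {g, h, i} = {(β,g), (β,h), (β,i), (γ,g), (γ,h), (γ,i)}
  {α, β, γ} × {g, h, i} = {(α,g), (α,h), (α,i), (β,g), (β,h), (β,i), (γ,g), (γ,h), (γ,i)}
These 21 distinct sets form the basis B.
Close under arbitrary unions to get τ_{X×Y}; counting gives |τ_{X×Y}| = 70.


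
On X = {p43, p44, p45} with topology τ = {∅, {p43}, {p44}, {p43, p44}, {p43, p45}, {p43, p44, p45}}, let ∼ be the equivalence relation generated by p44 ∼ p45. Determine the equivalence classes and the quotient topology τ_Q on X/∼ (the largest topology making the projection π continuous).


X/∼ = {[p43], [p44=p45]}; |τ_Q| = 3.

Equivalence classes: [p43], [p44=p45].
Quotient map π: X → X/∼ sends p43 ↦ [p43], p44 ↦ [p44=p45], p45 ↦ [p44=p45].
For each subset V ⊆ X/∼, compute π^{-1}(V) ⊆ X and check whether π^{-1}(V) ∈ τ. V is open in τ_Q iff π^{-1}(V) ∈ τ.
  V = {}: π^{-1}(V) = ∅ ∈ τ ✓.
  V = {[p43]}: π^{-1}(V) = {p43} ∈ τ ✓.
  V = {[p44=p45]}: π^{-1}(V) = {p44, p45} ∉ τ ✗.
  V = {[p43], [p44=p45]}: π^{-1}(V) = {p43, p44, p45} ∈ τ ✓.
Open sets in the quotient: τ_Q = {{}, {[p43]}, {[p43], [p44=p45]}} (3 elements).


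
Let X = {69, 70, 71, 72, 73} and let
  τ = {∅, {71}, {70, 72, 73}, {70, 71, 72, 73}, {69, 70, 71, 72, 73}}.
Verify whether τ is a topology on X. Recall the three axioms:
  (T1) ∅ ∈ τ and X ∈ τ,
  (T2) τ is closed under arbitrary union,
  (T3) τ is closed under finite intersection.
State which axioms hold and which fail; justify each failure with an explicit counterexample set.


τ IS a topology on X.

Axiom (T1): ∅ ∈ τ? Yes; X ∈ τ? Yes.
Axiom (T2/T3): check pairwise unions and intersections of members of τ.
All pairwise intersections and unions checked — each lies in τ. Therefore τ satisfies (T1), (T2), (T3): it IS a topology on X.


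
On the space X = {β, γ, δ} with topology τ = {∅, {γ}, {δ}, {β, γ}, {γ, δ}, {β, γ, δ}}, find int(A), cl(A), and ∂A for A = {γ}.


int(A) = {γ}, cl(A) = {β, γ}, ∂A = {β}.

Closed sets in (X, τ) are complements of opens:
  closed(X, τ) = {∅, {β}, {δ}, {β, γ}, {β, δ}, {β, γ, δ}}.
int(A) = ⋃ {U ∈ τ : U ⊆ A}. Opens contained in A: ∅, {γ}.
Taking the union of these: int(A) = {γ}.
cl(A) = ⋂ {C closed : A ⊆ C}. Closed sets containing A: {β, γ}, {β, γ, δ}.
Intersecting these: cl(A) = {β, γ}.
∂A = cl(A) ∖ int(A) = {β, γ} ∖ {γ} = {β}.


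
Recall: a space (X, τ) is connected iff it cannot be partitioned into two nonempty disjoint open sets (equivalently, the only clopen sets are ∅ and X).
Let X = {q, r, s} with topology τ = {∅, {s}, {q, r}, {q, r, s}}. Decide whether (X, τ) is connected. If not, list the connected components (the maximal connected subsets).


(X, τ) is disconnected; components = [{s}, {q, r}].

Find clopen sets (U ∈ τ with X ∖ U ∈ τ):
  U = ∅, X ∖ U = {q, r, s} — both open, so U is clopen.
  U = {s}, X ∖ U = {q, r} — both open, so U is clopen.
  U = {q, r}, X ∖ U = {s} — both open, so U is clopen.
  U = {q, r, s}, X ∖ U = ∅ — both open, so U is clopen.
Nontrivial clopen(s) exist: e.g. {q, r}. So (X, τ) is disconnected.
Compute connected components by grouping points that agree on all clopens:
  component: {s}
  component: {q, r}


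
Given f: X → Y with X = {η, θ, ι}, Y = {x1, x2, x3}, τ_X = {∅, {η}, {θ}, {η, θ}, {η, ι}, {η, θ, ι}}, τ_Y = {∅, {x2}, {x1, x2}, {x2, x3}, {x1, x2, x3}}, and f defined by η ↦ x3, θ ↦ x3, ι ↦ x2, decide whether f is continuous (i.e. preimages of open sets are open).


f is NOT continuous.

Compute f^{-1}(U) for each U ∈ τ_Y:
  U = ∅: f^{-1}(U) = ∅ ∈ τ_X ✓.
  U = {x2}: f^{-1}(U) = {ι} ∉ τ_X ✗.
  U = {x1, x2}: f^{-1}(U) = {ι} ∉ τ_X ✗.
  U = {x2, x3}: f^{-1}(U) = {η, θ, ι} ∈ τ_X ✓.
  U = {x1, x2, x3}: f^{-1}(U) = {η, θ, ι} ∈ τ_X ✓.
Found U = {x2} with f^{-1}(U) = {ι} not in τ_X. Therefore f is NOT continuous.


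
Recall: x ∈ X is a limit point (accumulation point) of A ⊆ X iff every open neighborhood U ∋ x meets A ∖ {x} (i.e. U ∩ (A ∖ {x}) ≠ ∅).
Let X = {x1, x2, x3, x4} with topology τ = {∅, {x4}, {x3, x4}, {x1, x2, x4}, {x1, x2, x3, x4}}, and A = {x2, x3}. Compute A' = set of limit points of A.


A' = {x1}

For each x ∈ X, list the open sets U ∈ τ with x ∈ U, then check whether U ∩ (A ∖ {x}) ≠ ∅ for every such U.
  x = x1: opens ∋ x are {x1, x2, x4}, {x1, x2, x3, x4}; each meets A ∖ {x1}, so x IS a limit point.
  x = x2: open {x1, x2, x4} ∋ x has {x1, x2, x4} ∩ (A ∖ {x2}) = ∅, so x is NOT a limit point.
  x = x3: open {x3, x4} ∋ x has {x3, x4} ∩ (A ∖ {x3}) = ∅, so x is NOT a limit point.
  x = x4: open {x4} ∋ x has {x4} ∩ (A ∖ {x4}) = ∅, so x is NOT a limit point.
Collecting: A' = {x1}.


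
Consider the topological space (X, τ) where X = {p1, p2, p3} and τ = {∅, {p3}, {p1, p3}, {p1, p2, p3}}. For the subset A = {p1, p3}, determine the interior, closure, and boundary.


int(A) = {p1, p3}, cl(A) = {p1, p2, p3}, ∂A = {p2}.

Closed sets in (X, τ) are complements of opens:
  closed(X, τ) = {∅, {p2}, {p1, p2}, {p1, p2, p3}}.
int(A) = ⋃ {U ∈ τ : U ⊆ A}. Opens contained in A: ∅, {p3}, {p1, p3}.
Taking the union of these: int(A) = {p1, p3}.
cl(A) = ⋂ {C closed : A ⊆ C}. Closed sets containing A: {p1, p2, p3}.
Intersecting these: cl(A) = {p1, p2, p3}.
∂A = cl(A) ∖ int(A) = {p1, p2, p3} ∖ {p1, p3} = {p2}.


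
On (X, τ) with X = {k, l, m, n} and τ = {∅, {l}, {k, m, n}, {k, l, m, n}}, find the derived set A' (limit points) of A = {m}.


A' = {k, n}

For each x ∈ X, list the open sets U ∈ τ with x ∈ U, then check whether U ∩ (A ∖ {x}) ≠ ∅ for every such U.
  x = k: opens ∋ x are {k, m, n}, {k, l, m, n}; each meets A ∖ {k}, so x IS a limit point.
  x = l: open {l} ∋ x has {l} ∩ (A ∖ {l}) = ∅, so x is NOT a limit point.
  x = m: open {k, m, n} ∋ x has {k, m, n} ∩ (A ∖ {m}) = ∅, so x is NOT a limit point.
  x = n: opens ∋ x are {k, m, n}, {k, l, m, n}; each meets A ∖ {n}, so x IS a limit point.
Collecting: A' = {k, n}.


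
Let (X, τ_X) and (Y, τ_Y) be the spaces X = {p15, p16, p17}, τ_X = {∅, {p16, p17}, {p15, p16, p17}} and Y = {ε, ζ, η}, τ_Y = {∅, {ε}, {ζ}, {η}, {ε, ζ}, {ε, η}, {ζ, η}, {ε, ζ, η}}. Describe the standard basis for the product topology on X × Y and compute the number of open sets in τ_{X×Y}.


Basis B = {∅ × ∅, {p16, p17} × {ε}, {p16, p17} × {ζ}, {p16, p17} × {η}, {p15, p16, p17} × {ε}, {p15, p16, p17} × {ζ}, {p15, p16, p17} × {η}, {p16, p17} × {ε, ζ}, {p16, p17} × {ε, η}, {p16, p17} × {ζ, η}, {p15, p16, p17} × {ε, ζ}, {p15, p16, p17} × {ε, η}, {p15, p16, p17} × {ζ, η}, {p16, p17} × {ε, ζ, η}, {p15, p16, p17} × {ε, ζ, η}}; |τ_{X×Y}| = 27.

Enumerate products U × V with U ∈ τ_X, V ∈ τ_Y (deduplicated):
  ∅ × ∅ = {} (∅)
  {p16, p17} × {ε} = {(p16,ε), (p17,ε)}
  {p16, p17} × {ζ} = {(p16,ζ), (p17,ζ)}
  {p16, p17} × {η} = {(p16,η), (p17,η)}
  {p15, p16, p17} × {ε} = {(p15,ε), (p16,ε), (p17,ε)}
  {p15, p16, p17} × {ζ} = {(p15,ζ), (p16,ζ), (p17,ζ)}
  {p15, p16, p17} × {η} = {(p15,η), (p16,η), (p17,η)}
  {p16, p17} × {ε, ζ} = {(p16,ε), (p16,ζ), (p17,ε), (p17,ζ)}
  {p16, p17} × {ε, η} = {(p16,ε), (p16,η), (p17,ε), (p17,η)}
  {p16, p17} × {ζ, η} = {(p16,ζ), (p16,η), (p17,ζ), (p17,η)}
  {p15, p16, p17} × {ε, ζ} = {(p15,ε), (p15,ζ), (p16,ε), (p16,ζ), (p17,ε), (p17,ζ)}
  {p15, p16, p17} × {ε, η} = {(p15,ε), (p15,η), (p16,ε), (p16,η), (p17,ε), (p17,η)}
  {p15, p16, p17} × {ζ, η} = {(p15,ζ), (p15,η), (p16,ζ), (p16,η), (p17,ζ), (p17,η)}
  {p16, p17} × {ε, ζ, η} = {(p16,ε), (p16,ζ), (p16,η), (p17,ε), (p17,ζ), (p17,η)}
  {p15, p16, p17} × {ε, ζ, η} = {(p15,ε), (p15,ζ), (p15,η), (p16,ε), (p16,ζ), (p16,η), (p17,ε), (p17,ζ), (p17,η)}
These 15 distinct sets form the basis B.
Close under arbitrary unions to get τ_{X×Y}; counting gives |τ_{X×Y}| = 27.


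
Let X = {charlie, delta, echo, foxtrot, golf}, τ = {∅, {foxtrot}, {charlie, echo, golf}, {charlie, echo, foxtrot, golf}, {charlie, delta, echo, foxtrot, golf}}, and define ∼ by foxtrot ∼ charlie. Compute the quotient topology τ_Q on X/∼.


X/∼ = {[charlie=foxtrot], [delta], [echo], [golf]}; |τ_Q| = 3.

Equivalence classes: [charlie=foxtrot], [delta], [echo], [golf].
Quotient map π: X → X/∼ sends charlie ↦ [charlie=foxtrot], delta ↦ [delta], echo ↦ [echo], foxtrot ↦ [charlie=foxtrot], golf ↦ [golf].
For each subset V ⊆ X/∼, compute π^{-1}(V) ⊆ X and check whether π^{-1}(V) ∈ τ. V is open in τ_Q iff π^{-1}(V) ∈ τ.
  V = {}: π^{-1}(V) = ∅ ∈ τ ✓.
  V = {[charlie=foxtrot]}: π^{-1}(V) = {charlie, foxtrot} ∉ τ ✗.
  V = {[delta]}: π^{-1}(V) = {delta} ∉ τ ✗.
  V = {[charlie=foxtrot], [delta]}: π^{-1}(V) = {charlie, delta, foxtrot} ∉ τ ✗.
  V = {[echo]}: π^{-1}(V) = {echo} ∉ τ ✗.
  V = {[charlie=foxtrot], [echo]}: π^{-1}(V) = {charlie, echo, foxtrot} ∉ τ ✗.
  V = {[delta], [echo]}: π^{-1}(V) = {delta, echo} ∉ τ ✗.
  V = {[charlie=foxtrot], [delta], [echo]}: π^{-1}(V) = {charlie, delta, echo, foxtrot} ∉ τ ✗.
  V = {[golf]}: π^{-1}(V) = {golf} ∉ τ ✗.
  V = {[charlie=foxtrot], [golf]}: π^{-1}(V) = {charlie, foxtrot, golf} ∉ τ ✗.
  V = {[delta], [golf]}: π^{-1}(V) = {delta, golf} ∉ τ ✗.
  V = {[charlie=foxtrot], [delta], [golf]}: π^{-1}(V) = {charlie, delta, foxtrot, golf} ∉ τ ✗.
  V = {[echo], [golf]}: π^{-1}(V) = {echo, golf} ∉ τ ✗.
  V = {[charlie=foxtrot], [echo], [golf]}: π^{-1}(V) = {charlie, echo, foxtrot, golf} ∈ τ ✓.
  V = {[delta], [echo], [golf]}: π^{-1}(V) = {delta, echo, golf} ∉ τ ✗.
  V = {[charlie=foxtrot], [delta], [echo], [golf]}: π^{-1}(V) = {charlie, delta, echo, foxtrot, golf} ∈ τ ✓.
Open sets in the quotient: τ_Q = {{}, {[charlie=foxtrot], [echo], [golf]}, {[charlie=foxtrot], [delta], [echo], [golf]}} (3 elements).


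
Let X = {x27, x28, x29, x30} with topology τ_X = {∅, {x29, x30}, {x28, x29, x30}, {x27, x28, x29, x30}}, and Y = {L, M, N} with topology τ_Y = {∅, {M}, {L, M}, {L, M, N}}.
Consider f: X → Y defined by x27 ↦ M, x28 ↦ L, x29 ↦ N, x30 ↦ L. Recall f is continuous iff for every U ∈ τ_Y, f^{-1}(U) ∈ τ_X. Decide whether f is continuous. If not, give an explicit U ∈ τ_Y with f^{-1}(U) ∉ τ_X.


f is NOT continuous.

Compute f^{-1}(U) for each U ∈ τ_Y:
  U = ∅: f^{-1}(U) = ∅ ∈ τ_X ✓.
  U = {M}: f^{-1}(U) = {x27} ∉ τ_X ✗.
  U = {L, M}: f^{-1}(U) = {x27, x28, x30} ∉ τ_X ✗.
  U = {L, M, N}: f^{-1}(U) = {x27, x28, x29, x30} ∈ τ_X ✓.
Found U = {M} with f^{-1}(U) = {x27} not in τ_X. Therefore f is NOT continuous.


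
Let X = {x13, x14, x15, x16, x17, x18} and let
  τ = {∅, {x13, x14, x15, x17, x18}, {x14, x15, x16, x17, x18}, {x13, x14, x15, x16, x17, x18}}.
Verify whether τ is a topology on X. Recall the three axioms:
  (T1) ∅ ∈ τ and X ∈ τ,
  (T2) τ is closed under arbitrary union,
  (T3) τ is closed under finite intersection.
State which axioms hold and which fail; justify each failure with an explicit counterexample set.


τ is NOT a topology on X.

Axiom (T1): ∅ ∈ τ? Yes; X ∈ τ? Yes.
Axiom (T2/T3): check pairwise unions and intersections of members of τ.
Counterexample for (T3): {x13, x14, x15, x17, x18} ∩ {x14, x15, x16, x17, x18} = {x14, x15, x17, x18} ∉ τ. Therefore τ is NOT a topology.


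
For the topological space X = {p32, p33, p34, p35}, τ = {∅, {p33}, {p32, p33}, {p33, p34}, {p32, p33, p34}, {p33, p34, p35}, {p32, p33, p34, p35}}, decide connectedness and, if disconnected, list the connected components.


(X, τ) is connected.

Find clopen sets (U ∈ τ with X ∖ U ∈ τ):
  U = ∅, X ∖ U = {p32, p33, p34, p35} — both open, so U is clopen.
  U = {p32, p33, p34, p35}, X ∖ U = ∅ — both open, so U is clopen.
Only trivial clopens (∅ and X) exist, so (X, τ) is connected.
Compute connected components by grouping points that agree on all clopens:
  component: {p32, p33, p34, p35}


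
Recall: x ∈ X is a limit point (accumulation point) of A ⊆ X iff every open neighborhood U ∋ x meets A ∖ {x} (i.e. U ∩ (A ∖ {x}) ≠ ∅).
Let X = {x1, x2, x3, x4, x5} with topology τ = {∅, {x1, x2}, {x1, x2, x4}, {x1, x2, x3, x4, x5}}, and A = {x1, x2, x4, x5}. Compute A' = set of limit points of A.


A' = {x1, x2, x3, x4, x5}

For each x ∈ X, list the open sets U ∈ τ with x ∈ U, then check whether U ∩ (A ∖ {x}) ≠ ∅ for every such U.
  x = x1: opens ∋ x are {x1, x2}, {x1, x2, x4}, {x1, x2, x3, x4, x5}; each meets A ∖ {x1}, so x IS a limit point.
  x = x2: opens ∋ x are {x1, x2}, {x1, x2, x4}, {x1, x2, x3, x4, x5}; each meets A ∖ {x2}, so x IS a limit point.
  x = x3: opens ∋ x are {x1, x2, x3, x4, x5}; each meets A ∖ {x3}, so x IS a limit point.
  x = x4: opens ∋ x are {x1, x2, x4}, {x1, x2, x3, x4, x5}; each meets A ∖ {x4}, so x IS a limit point.
  x = x5: opens ∋ x are {x1, x2, x3, x4, x5}; each meets A ∖ {x5}, so x IS a limit point.
Collecting: A' = {x1, x2, x3, x4, x5}.


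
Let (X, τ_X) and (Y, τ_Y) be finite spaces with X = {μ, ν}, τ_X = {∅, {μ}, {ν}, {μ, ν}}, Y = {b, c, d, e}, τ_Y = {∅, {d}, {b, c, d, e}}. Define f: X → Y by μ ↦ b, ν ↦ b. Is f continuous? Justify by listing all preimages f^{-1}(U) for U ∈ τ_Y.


f IS continuous.

Compute f^{-1}(U) for each U ∈ τ_Y:
  U = ∅: f^{-1}(U) = ∅ ∈ τ_X ✓.
  U = {d}: f^{-1}(U) = ∅ ∈ τ_X ✓.
  U = {b, c, d, e}: f^{-1}(U) = {μ, ν} ∈ τ_X ✓.
Every preimage lies in τ_X, so f IS continuous.


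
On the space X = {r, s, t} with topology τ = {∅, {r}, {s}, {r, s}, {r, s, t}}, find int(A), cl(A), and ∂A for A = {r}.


int(A) = {r}, cl(A) = {r, t}, ∂A = {t}.

Closed sets in (X, τ) are complements of opens:
  closed(X, τ) = {∅, {t}, {r, t}, {s, t}, {r, s, t}}.
int(A) = ⋃ {U ∈ τ : U ⊆ A}. Opens contained in A: ∅, {r}.
Taking the union of these: int(A) = {r}.
cl(A) = ⋂ {C closed : A ⊆ C}. Closed sets containing A: {r, t}, {r, s, t}.
Intersecting these: cl(A) = {r, t}.
∂A = cl(A) ∖ int(A) = {r, t} ∖ {r} = {t}.


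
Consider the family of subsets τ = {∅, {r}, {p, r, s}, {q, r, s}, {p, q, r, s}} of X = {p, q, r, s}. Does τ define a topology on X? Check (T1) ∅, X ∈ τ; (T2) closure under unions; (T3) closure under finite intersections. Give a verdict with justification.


τ is NOT a topology on X.

Axiom (T1): ∅ ∈ τ? Yes; X ∈ τ? Yes.
Axiom (T2/T3): check pairwise unions and intersections of members of τ.
Counterexample for (T3): {p, r, s} ∩ {q, r, s} = {r, s} ∉ τ. Therefore τ is NOT a topology.


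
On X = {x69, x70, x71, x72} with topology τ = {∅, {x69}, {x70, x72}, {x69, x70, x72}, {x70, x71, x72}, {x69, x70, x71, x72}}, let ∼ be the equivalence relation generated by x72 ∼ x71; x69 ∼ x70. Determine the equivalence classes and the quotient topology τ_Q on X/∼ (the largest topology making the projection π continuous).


X/∼ = {[x69=x70], [x71=x72]}; |τ_Q| = 2.

Equivalence classes: [x69=x70], [x71=x72].
Quotient map π: X → X/∼ sends x69 ↦ [x69=x70], x70 ↦ [x69=x70], x71 ↦ [x71=x72], x72 ↦ [x71=x72].
For each subset V ⊆ X/∼, compute π^{-1}(V) ⊆ X and check whether π^{-1}(V) ∈ τ. V is open in τ_Q iff π^{-1}(V) ∈ τ.
  V = {}: π^{-1}(V) = ∅ ∈ τ ✓.
  V = {[x69=x70]}: π^{-1}(V) = {x69, x70} ∉ τ ✗.
  V = {[x71=x72]}: π^{-1}(V) = {x71, x72} ∉ τ ✗.
  V = {[x69=x70], [x71=x72]}: π^{-1}(V) = {x69, x70, x71, x72} ∈ τ ✓.
Open sets in the quotient: τ_Q = {{}, {[x69=x70], [x71=x72]}} (2 elements).


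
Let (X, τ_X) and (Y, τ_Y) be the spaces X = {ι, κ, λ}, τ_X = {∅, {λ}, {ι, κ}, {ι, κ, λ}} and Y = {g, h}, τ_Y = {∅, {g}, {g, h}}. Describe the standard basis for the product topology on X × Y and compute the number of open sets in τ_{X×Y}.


Basis B = {∅ × ∅, {λ} × {g}, {ι, κ} × {g}, {λ} × {g, h}, {ι, κ, λ} × {g}, {ι, κ} × {g, h}, {ι, κ, λ} × {g, h}}; |τ_{X×Y}| = 9.

Enumerate products U × V with U ∈ τ_X, V ∈ τ_Y (deduplicated):
  ∅ × ∅ = {} (∅)
  {λ} × {g} = {(λ,g)}
  {ι, κ} × {g} = {(ι,g), (κ,g)}
  {λ} × {g, h} = {(λ,g), (λ,h)}
  {ι, κ, λ} × {g} = {(ι,g), (κ,g), (λ,g)}
  {ι, κ} × {g, h} = {(ι,g), (ι,h), (κ,g), (κ,h)}
  {ι, κ, λ} × {g, h} = {(ι,g), (ι,h), (κ,g), (κ,h), (λ,g), (λ,h)}
These 7 distinct sets form the basis B.
Close under arbitrary unions to get τ_{X×Y}; counting gives |τ_{X×Y}| = 9.


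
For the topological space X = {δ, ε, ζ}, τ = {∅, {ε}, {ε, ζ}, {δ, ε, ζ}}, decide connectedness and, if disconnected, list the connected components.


(X, τ) is connected.

Find clopen sets (U ∈ τ with X ∖ U ∈ τ):
  U = ∅, X ∖ U = {δ, ε, ζ} — both open, so U is clopen.
  U = {δ, ε, ζ}, X ∖ U = ∅ — both open, so U is clopen.
Only trivial clopens (∅ and X) exist, so (X, τ) is connected.
Compute connected components by grouping points that agree on all clopens:
  component: {δ, ε, ζ}


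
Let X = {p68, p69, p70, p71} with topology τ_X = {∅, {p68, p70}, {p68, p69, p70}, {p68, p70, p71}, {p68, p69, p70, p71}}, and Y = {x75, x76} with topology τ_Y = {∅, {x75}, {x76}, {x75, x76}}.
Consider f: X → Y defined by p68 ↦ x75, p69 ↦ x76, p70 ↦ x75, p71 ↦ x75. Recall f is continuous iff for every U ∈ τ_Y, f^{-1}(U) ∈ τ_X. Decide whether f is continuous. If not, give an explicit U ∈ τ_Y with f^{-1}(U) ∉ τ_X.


f is NOT continuous.

Compute f^{-1}(U) for each U ∈ τ_Y:
  U = ∅: f^{-1}(U) = ∅ ∈ τ_X ✓.
  U = {x75}: f^{-1}(U) = {p68, p70, p71} ∈ τ_X ✓.
  U = {x76}: f^{-1}(U) = {p69} ∉ τ_X ✗.
  U = {x75, x76}: f^{-1}(U) = {p68, p69, p70, p71} ∈ τ_X ✓.
Found U = {x76} with f^{-1}(U) = {p69} not in τ_X. Therefore f is NOT continuous.


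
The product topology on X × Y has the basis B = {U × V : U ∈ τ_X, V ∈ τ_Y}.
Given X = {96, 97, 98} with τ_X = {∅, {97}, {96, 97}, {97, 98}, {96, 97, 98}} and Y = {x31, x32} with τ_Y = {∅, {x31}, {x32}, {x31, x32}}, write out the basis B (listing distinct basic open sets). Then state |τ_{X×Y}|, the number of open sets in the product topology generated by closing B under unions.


Basis B = {∅ × ∅, {97} × {x31}, {97} × {x32}, {96, 97} × {x31}, {96, 97} × {x32}, {97} × {x31, x32}, {97, 98} × {x31}, {97, 98} × {x32}, {96, 97, 98} × {x31}, {96, 97, 98} × {x32}, {96, 97} × {x31, x32}, {97, 98} × {x31, x32}, {96, 97, 98} × {x31, x32}}; |τ_{X×Y}| = 25.

Enumerate products U × V with U ∈ τ_X, V ∈ τ_Y (deduplicated):
  ∅ × ∅ = {} (∅)
  {97} × {x31} = {(97,x31)}
  {97} × {x32} = {(97,x32)}
  {96, 97} × {x31} = {(96,x31), (97,x31)}
  {96, 97} × {x32} = {(96,x32), (97,x32)}
  {97} × {x31, x32} = {(97,x31), (97,x32)}
  {97, 98} × {x31} = {(97,x31), (98,x31)}
  {97, 98} × {x32} = {(97,x32), (98,x32)}
  {96, 97, 98} × {x31} = {(96,x31), (97,x31), (98,x31)}
  {96, 97, 98} × {x32} = {(96,x32), (97,x32), (98,x32)}
  {96, 97} × {x31, x32} = {(96,x31), (96,x32), (97,x31), (97,x32)}
  {97, 98} × {x31, x32} = {(97,x31), (97,x32), (98,x31), (98,x32)}
  {96, 97, 98} × {x31, x32} = {(96,x31), (96,x32), (97,x31), (97,x32), (98,x31), (98,x32)}
These 13 distinct sets form the basis B.
Close under arbitrary unions to get τ_{X×Y}; counting gives |τ_{X×Y}| = 25.


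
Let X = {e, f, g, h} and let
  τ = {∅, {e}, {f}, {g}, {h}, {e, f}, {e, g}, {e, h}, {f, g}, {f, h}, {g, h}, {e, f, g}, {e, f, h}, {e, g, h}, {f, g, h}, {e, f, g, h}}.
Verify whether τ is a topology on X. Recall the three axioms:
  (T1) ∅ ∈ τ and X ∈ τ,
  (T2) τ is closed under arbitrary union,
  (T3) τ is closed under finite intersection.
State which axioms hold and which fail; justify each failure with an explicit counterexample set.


τ IS a topology on X.

Axiom (T1): ∅ ∈ τ? Yes; X ∈ τ? Yes.
Axiom (T2/T3): check pairwise unions and intersections of members of τ.
All pairwise intersections and unions checked — each lies in τ. Therefore τ satisfies (T1), (T2), (T3): it IS a topology on X.


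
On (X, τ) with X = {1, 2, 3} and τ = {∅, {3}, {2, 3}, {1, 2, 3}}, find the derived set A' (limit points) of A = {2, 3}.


A' = {1, 2}

For each x ∈ X, list the open sets U ∈ τ with x ∈ U, then check whether U ∩ (A ∖ {x}) ≠ ∅ for every such U.
  x = 1: opens ∋ x are {1, 2, 3}; each meets A ∖ {1}, so x IS a limit point.
  x = 2: opens ∋ x are {2, 3}, {1, 2, 3}; each meets A ∖ {2}, so x IS a limit point.
  x = 3: open {3} ∋ x has {3} ∩ (A ∖ {3}) = ∅, so x is NOT a limit point.
Collecting: A' = {1, 2}.


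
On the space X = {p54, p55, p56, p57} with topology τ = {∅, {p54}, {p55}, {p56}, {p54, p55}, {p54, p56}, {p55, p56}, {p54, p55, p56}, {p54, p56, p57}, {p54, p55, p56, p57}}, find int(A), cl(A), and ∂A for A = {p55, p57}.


int(A) = {p55}, cl(A) = {p55, p57}, ∂A = {p57}.

Closed sets in (X, τ) are complements of opens:
  closed(X, τ) = {∅, {p55}, {p57}, {p54, p57}, {p55, p57}, {p56, p57}, {p54, p55, p57}, {p54, p56, p57}, {p55, p56, p57}, {p54, p55, p56, p57}}.
int(A) = ⋃ {U ∈ τ : U ⊆ A}. Opens contained in A: ∅, {p55}.
Taking the union of these: int(A) = {p55}.
cl(A) = ⋂ {C closed : A ⊆ C}. Closed sets containing A: {p55, p57}, {p54, p55, p57}, {p55, p56, p57}, {p54, p55, p56, p57}.
Intersecting these: cl(A) = {p55, p57}.
∂A = cl(A) ∖ int(A) = {p55, p57} ∖ {p55} = {p57}.


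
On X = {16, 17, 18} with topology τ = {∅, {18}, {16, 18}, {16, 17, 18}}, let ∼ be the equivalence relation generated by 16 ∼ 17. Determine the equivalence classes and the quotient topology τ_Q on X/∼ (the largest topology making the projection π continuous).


X/∼ = {[16=17], [18]}; |τ_Q| = 3.

Equivalence classes: [16=17], [18].
Quotient map π: X → X/∼ sends 16 ↦ [16=17], 17 ↦ [16=17], 18 ↦ [18].
For each subset V ⊆ X/∼, compute π^{-1}(V) ⊆ X and check whether π^{-1}(V) ∈ τ. V is open in τ_Q iff π^{-1}(V) ∈ τ.
  V = {}: π^{-1}(V) = ∅ ∈ τ ✓.
  V = {[16=17]}: π^{-1}(V) = {16, 17} ∉ τ ✗.
  V = {[18]}: π^{-1}(V) = {18} ∈ τ ✓.
  V = {[16=17], [18]}: π^{-1}(V) = {16, 17, 18} ∈ τ ✓.
Open sets in the quotient: τ_Q = {{}, {[18]}, {[16=17], [18]}} (3 elements).


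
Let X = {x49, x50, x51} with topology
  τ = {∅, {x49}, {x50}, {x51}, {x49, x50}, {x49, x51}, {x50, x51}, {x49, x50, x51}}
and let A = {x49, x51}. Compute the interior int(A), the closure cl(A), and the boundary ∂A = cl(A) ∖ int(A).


int(A) = {x49, x51}, cl(A) = {x49, x51}, ∂A = ∅.

Closed sets in (X, τ) are complements of opens:
  closed(X, τ) = {∅, {x49}, {x50}, {x51}, {x49, x50}, {x49, x51}, {x50, x51}, {x49, x50, x51}}.
int(A) = ⋃ {U ∈ τ : U ⊆ A}. Opens contained in A: ∅, {x49}, {x51}, {x49, x51}.
Taking the union of these: int(A) = {x49, x51}.
cl(A) = ⋂ {C closed : A ⊆ C}. Closed sets containing A: {x49, x51}, {x49, x50, x51}.
Intersecting these: cl(A) = {x49, x51}.
∂A = cl(A) ∖ int(A) = {x49, x51} ∖ {x49, x51} = ∅.


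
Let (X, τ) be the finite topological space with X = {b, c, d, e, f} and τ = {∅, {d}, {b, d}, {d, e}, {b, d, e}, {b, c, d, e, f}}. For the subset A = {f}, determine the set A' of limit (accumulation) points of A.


A' = {c}

For each x ∈ X, list the open sets U ∈ τ with x ∈ U, then check whether U ∩ (A ∖ {x}) ≠ ∅ for every such U.
  x = b: open {b, d} ∋ x has {b, d} ∩ (A ∖ {b}) = ∅, so x is NOT a limit point.
  x = c: opens ∋ x are {b, c, d, e, f}; each meets A ∖ {c}, so x IS a limit point.
  x = d: open {d} ∋ x has {d} ∩ (A ∖ {d}) = ∅, so x is NOT a limit point.
  x = e: open {d, e} ∋ x has {d, e} ∩ (A ∖ {e}) = ∅, so x is NOT a limit point.
  x = f: open {b, c, d, e, f} ∋ x has {b, c, d, e, f} ∩ (A ∖ {f}) = ∅, so x is NOT a limit point.
Collecting: A' = {c}.


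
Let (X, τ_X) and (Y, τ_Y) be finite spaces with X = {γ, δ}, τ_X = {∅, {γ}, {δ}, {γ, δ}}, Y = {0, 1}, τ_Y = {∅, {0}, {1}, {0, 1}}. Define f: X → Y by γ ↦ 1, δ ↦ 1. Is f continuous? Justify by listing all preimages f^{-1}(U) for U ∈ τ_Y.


f IS continuous.

Compute f^{-1}(U) for each U ∈ τ_Y:
  U = ∅: f^{-1}(U) = ∅ ∈ τ_X ✓.
  U = {0}: f^{-1}(U) = ∅ ∈ τ_X ✓.
  U = {1}: f^{-1}(U) = {γ, δ} ∈ τ_X ✓.
  U = {0, 1}: f^{-1}(U) = {γ, δ} ∈ τ_X ✓.
Every preimage lies in τ_X, so f IS continuous.


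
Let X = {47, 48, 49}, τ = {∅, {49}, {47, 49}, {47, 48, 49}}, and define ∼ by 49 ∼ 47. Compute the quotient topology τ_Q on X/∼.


X/∼ = {[47=49], [48]}; |τ_Q| = 3.

Equivalence classes: [47=49], [48].
Quotient map π: X → X/∼ sends 47 ↦ [47=49], 48 ↦ [48], 49 ↦ [47=49].
For each subset V ⊆ X/∼, compute π^{-1}(V) ⊆ X and check whether π^{-1}(V) ∈ τ. V is open in τ_Q iff π^{-1}(V) ∈ τ.
  V = {}: π^{-1}(V) = ∅ ∈ τ ✓.
  V = {[47=49]}: π^{-1}(V) = {47, 49} ∈ τ ✓.
  V = {[48]}: π^{-1}(V) = {48} ∉ τ ✗.
  V = {[47=49], [48]}: π^{-1}(V) = {47, 48, 49} ∈ τ ✓.
Open sets in the quotient: τ_Q = {{}, {[47=49]}, {[47=49], [48]}} (3 elements).


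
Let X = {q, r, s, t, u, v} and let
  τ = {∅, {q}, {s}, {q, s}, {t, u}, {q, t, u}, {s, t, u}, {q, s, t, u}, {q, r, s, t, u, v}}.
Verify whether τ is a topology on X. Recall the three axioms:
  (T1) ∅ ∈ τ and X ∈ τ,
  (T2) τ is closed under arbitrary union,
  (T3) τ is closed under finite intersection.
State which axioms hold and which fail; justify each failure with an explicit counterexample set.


τ IS a topology on X.

Axiom (T1): ∅ ∈ τ? Yes; X ∈ τ? Yes.
Axiom (T2/T3): check pairwise unions and intersections of members of τ.
All pairwise intersections and unions checked — each lies in τ. Therefore τ satisfies (T1), (T2), (T3): it IS a topology on X.


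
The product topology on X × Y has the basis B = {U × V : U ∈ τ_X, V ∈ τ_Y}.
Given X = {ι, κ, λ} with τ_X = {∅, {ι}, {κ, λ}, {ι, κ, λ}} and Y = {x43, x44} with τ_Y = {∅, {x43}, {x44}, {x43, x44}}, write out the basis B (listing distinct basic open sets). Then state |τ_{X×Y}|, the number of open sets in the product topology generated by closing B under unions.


Basis B = {∅ × ∅, {ι} × {x43}, {ι} × {x44}, {ι} × {x43, x44}, {κ, λ} × {x43}, {κ, λ} × {x44}, {ι, κ, λ} × {x43}, {ι, κ, λ} × {x44}, {κ, λ} × {x43, x44}, {ι, κ, λ} × {x43, x44}}; |τ_{X×Y}| = 16.

Enumerate products U × V with U ∈ τ_X, V ∈ τ_Y (deduplicated):
  ∅ × ∅ = {} (∅)
  {ι} × {x43} = {(ι,x43)}
  {ι} × {x44} = {(ι,x44)}
  {ι} × {x43, x44} = {(ι,x43), (ι,x44)}
  {κ, λ} × {x43} = {(κ,x43), (λ,x43)}
  {κ, λ} × {x44} = {(κ,x44), (λ,x44)}
  {ι, κ, λ} × {x43} = {(ι,x43), (κ,x43), (λ,x43)}
  {ι, κ, λ} × {x44} = {(ι,x44), (κ,x44), (λ,x44)}
  {κ, λ} × {x43, x44} = {(κ,x43), (κ,x44), (λ,x43), (λ,x44)}
  {ι, κ, λ} × {x43, x44} = {(ι,x43), (ι,x44), (κ,x43), (κ,x44), (λ,x43), (λ,x44)}
These 10 distinct sets form the basis B.
Close under arbitrary unions to get τ_{X×Y}; counting gives |τ_{X×Y}| = 16.


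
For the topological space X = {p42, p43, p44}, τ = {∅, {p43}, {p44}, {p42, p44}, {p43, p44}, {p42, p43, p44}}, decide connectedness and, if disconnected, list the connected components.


(X, τ) is disconnected; components = [{p43}, {p42, p44}].

Find clopen sets (U ∈ τ with X ∖ U ∈ τ):
  U = ∅, X ∖ U = {p42, p43, p44} — both open, so U is clopen.
  U = {p43}, X ∖ U = {p42, p44} — both open, so U is clopen.
  U = {p42, p44}, X ∖ U = {p43} — both open, so U is clopen.
  U = {p42, p43, p44}, X ∖ U = ∅ — both open, so U is clopen.
Nontrivial clopen(s) exist: e.g. {p42, p44}. So (X, τ) is disconnected.
Compute connected components by grouping points that agree on all clopens:
  component: {p43}
  component: {p42, p44}


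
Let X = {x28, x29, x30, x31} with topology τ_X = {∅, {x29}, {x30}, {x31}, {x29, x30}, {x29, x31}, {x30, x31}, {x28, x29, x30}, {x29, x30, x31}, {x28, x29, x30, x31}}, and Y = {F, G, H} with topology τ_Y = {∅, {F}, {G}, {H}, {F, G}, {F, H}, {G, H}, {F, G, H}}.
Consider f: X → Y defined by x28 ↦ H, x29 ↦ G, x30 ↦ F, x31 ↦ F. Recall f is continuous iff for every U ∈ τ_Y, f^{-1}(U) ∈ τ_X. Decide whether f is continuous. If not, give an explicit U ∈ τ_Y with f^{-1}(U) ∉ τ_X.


f is NOT continuous.

Compute f^{-1}(U) for each U ∈ τ_Y:
  U = ∅: f^{-1}(U) = ∅ ∈ τ_X ✓.
  U = {F}: f^{-1}(U) = {x30, x31} ∈ τ_X ✓.
  U = {G}: f^{-1}(U) = {x29} ∈ τ_X ✓.
  U = {H}: f^{-1}(U) = {x28} ∉ τ_X ✗.
  U = {F, G}: f^{-1}(U) = {x29, x30, x31} ∈ τ_X ✓.
  U = {F, H}: f^{-1}(U) = {x28, x30, x31} ∉ τ_X ✗.
  U = {G, H}: f^{-1}(U) = {x28, x29} ∉ τ_X ✗.
  U = {F, G, H}: f^{-1}(U) = {x28, x29, x30, x31} ∈ τ_X ✓.
Found U = {H} with f^{-1}(U) = {x28} not in τ_X. Therefore f is NOT continuous.


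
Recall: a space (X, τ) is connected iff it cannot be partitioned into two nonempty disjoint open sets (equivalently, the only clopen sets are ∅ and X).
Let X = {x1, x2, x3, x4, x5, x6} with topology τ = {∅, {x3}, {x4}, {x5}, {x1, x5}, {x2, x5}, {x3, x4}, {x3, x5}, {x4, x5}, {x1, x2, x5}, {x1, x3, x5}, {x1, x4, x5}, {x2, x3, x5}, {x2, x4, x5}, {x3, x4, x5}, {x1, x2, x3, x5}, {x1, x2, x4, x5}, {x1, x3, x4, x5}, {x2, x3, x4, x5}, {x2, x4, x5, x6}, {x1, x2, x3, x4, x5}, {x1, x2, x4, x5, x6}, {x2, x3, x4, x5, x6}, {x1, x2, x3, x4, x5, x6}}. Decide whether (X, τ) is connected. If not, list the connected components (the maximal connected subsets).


(X, τ) is disconnected; components = [{x3}, {x1, x2, x4, x5, x6}].

Find clopen sets (U ∈ τ with X ∖ U ∈ τ):
  U = ∅, X ∖ U = {x1, x2, x3, x4, x5, x6} — both open, so U is clopen.
  U = {x3}, X ∖ U = {x1, x2, x4, x5, x6} — both open, so U is clopen.
  U = {x1, x2, x4, x5, x6}, X ∖ U = {x3} — both open, so U is clopen.
  U = {x1, x2, x3, x4, x5, x6}, X ∖ U = ∅ — both open, so U is clopen.
Nontrivial clopen(s) exist: e.g. {x3}. So (X, τ) is disconnected.
Compute connected components by grouping points that agree on all clopens:
  component: {x3}
  component: {x1, x2, x4, x5, x6}


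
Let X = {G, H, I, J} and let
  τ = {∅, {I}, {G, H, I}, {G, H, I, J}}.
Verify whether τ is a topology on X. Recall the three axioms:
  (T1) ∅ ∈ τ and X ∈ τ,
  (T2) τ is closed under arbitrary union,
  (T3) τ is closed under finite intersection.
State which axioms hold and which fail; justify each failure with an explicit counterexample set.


τ IS a topology on X.

Axiom (T1): ∅ ∈ τ? Yes; X ∈ τ? Yes.
Axiom (T2/T3): check pairwise unions and intersections of members of τ.
All pairwise intersections and unions checked — each lies in τ. Therefore τ satisfies (T1), (T2), (T3): it IS a topology on X.


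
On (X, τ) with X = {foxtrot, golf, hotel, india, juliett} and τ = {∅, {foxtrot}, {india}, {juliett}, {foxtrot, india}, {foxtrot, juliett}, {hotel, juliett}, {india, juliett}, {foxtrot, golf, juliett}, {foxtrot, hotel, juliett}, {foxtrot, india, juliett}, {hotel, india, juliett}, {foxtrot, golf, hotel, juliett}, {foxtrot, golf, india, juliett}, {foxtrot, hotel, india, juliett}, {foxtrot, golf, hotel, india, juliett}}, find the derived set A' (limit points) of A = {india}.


A' = ∅

For each x ∈ X, list the open sets U ∈ τ with x ∈ U, then check whether U ∩ (A ∖ {x}) ≠ ∅ for every such U.
  x = foxtrot: open {foxtrot} ∋ x has {foxtrot} ∩ (A ∖ {foxtrot}) = ∅, so x is NOT a limit point.
  x = golf: open {foxtrot, golf, juliett} ∋ x has {foxtrot, golf, juliett} ∩ (A ∖ {golf}) = ∅, so x is NOT a limit point.
  x = hotel: open {hotel, juliett} ∋ x has {hotel, juliett} ∩ (A ∖ {hotel}) = ∅, so x is NOT a limit point.
  x = india: open {india} ∋ x has {india} ∩ (A ∖ {india}) = ∅, so x is NOT a limit point.
  x = juliett: open {juliett} ∋ x has {juliett} ∩ (A ∖ {juliett}) = ∅, so x is NOT a limit point.
Collecting: A' = ∅.


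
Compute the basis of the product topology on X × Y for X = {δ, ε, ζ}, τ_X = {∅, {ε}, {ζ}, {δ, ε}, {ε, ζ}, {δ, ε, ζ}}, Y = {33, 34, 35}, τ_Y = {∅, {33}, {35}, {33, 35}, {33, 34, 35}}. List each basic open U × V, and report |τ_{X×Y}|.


Basis B = {∅ × ∅, {ε} × {33}, {ε} × {35}, {ζ} × {33}, {ζ} × {35}, {δ, ε} × {33}, {δ, ε} × {35}, {ε} × {33, 35}, {ε, ζ} × {33}, {ε, ζ} × {35}, {ζ} × {33, 35}, {δ, ε, ζ} × {33}, {δ, ε, ζ} × {35}, {ε} × {33, 34, 35}, {ζ} × {33, 34, 35}, {δ, ε} × {33, 35}, {ε, ζ} × {33, 35}, {δ, ε} × {33, 34, 35}, {δ, ε, ζ} × {33, 35}, {ε, ζ} × {33, 34, 35}, {δ, ε, ζ} × {33, 34, 35}}; |τ_{X×Y}| = 70.

Enumerate products U × V with U ∈ τ_X, V ∈ τ_Y (deduplicated):
  ∅ × ∅ = {} (∅)
  {ε} × {33} = {(ε,33)}
  {ε} × {35} = {(ε,35)}
  {ζ} × {33} = {(ζ,33)}
  {ζ} × {35} = {(ζ,35)}
  {δ, ε} × {33} = {(δ,33), (ε,33)}
  {δ, ε} × {35} = {(δ,35), (ε,35)}
  {ε} × {33, 35} = {(ε,33), (ε,35)}
  {ε, ζ} × {33} = {(ε,33), (ζ,33)}
  {ε, ζ} × {35} = {(ε,35), (ζ,35)}
  {ζ} × {33, 35} = {(ζ,33), (ζ,35)}
  {δ, ε, ζ} × {33} = {(δ,33), (ε,33), (ζ,33)}
  {δ, ε, ζ} × {35} = {(δ,35), (ε,35), (ζ,35)}
  {ε} × {33, 34, 35} = {(ε,33), (ε,34), (ε,35)}
  {ζ} × {33, 34, 35} = {(ζ,33), (ζ,34), (ζ,35)}
  {δ, ε} × {33, 35} = {(δ,33), (δ,35), (ε,33), (ε,35)}
  {ε, ζ} × {33, 35} = {(ε,33), (ε,35), (ζ,33), (ζ,35)}
  {δ, ε} × {33, 34, 35} = {(δ,33), (δ,34), (δ,35), (ε,33), (ε,34), (ε,35)}
  {δ, ε, ζ} × {33, 35} = {(δ,33), (δ,35), (ε,33), (ε,35), (ζ,33), (ζ,35)}
  {ε, ζ} × {33, 34, 35} = {(ε,33), (ε,34), (ε,35), (ζ,33), (ζ,34), (ζ,35)}
  {δ, ε, ζ} × {33, 34, 35} = {(δ,33), (δ,34), (δ,35), (ε,33), (ε,34), (ε,35), (ζ,33), (ζ,34), (ζ,35)}
These 21 distinct sets form the basis B.
Close under arbitrary unions to get τ_{X×Y}; counting gives |τ_{X×Y}| = 70.


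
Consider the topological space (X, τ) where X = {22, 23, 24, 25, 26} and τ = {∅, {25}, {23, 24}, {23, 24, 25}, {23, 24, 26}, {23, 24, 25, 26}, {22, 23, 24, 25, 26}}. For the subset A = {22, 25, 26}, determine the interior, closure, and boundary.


int(A) = {25}, cl(A) = {22, 25, 26}, ∂A = {22, 26}.

Closed sets in (X, τ) are complements of opens:
  closed(X, τ) = {∅, {22}, {22, 25}, {22, 26}, {22, 25, 26}, {22, 23, 24, 26}, {22, 23, 24, 25, 26}}.
int(A) = ⋃ {U ∈ τ : U ⊆ A}. Opens contained in A: ∅, {25}.
Taking the union of these: int(A) = {25}.
cl(A) = ⋂ {C closed : A ⊆ C}. Closed sets containing A: {22, 25, 26}, {22, 23, 24, 25, 26}.
Intersecting these: cl(A) = {22, 25, 26}.
∂A = cl(A) ∖ int(A) = {22, 25, 26} ∖ {25} = {22, 26}.
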